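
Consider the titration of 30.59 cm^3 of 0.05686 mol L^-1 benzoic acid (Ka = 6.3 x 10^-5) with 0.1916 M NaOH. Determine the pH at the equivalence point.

n(C6H5COOH) = 0.05686 x 0.03059 = 0.001739 mol; V(NaOH) at equivalence = 0.001739/0.1916 = 0.009078 L.
At equivalence all the acid is converted to C6H5COO-; total volume = 0.03059 + 0.009078 = 0.03967 L, so [C6H5COO-] = 0.001739/0.03967 = 0.04385 M.
Kb = Kw/Ka = 1.0e-14 / 6.3 x 10^-5 = 1.59e-10.
[OH^-] = sqrt(Kb x [C6H5COO-]) = sqrt(1.59e-10 x 0.04385) = 2.64e-6 M.
pOH = 5.58, so pH = 14.00 - 5.58 = 8.42.

8.42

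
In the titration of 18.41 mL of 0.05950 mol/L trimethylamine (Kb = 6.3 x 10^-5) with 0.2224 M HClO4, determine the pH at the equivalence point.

n((CH3)3N) = 0.05950 x 0.01841 = 0.001095 mol; V(HClO4) at equivalence = 0.001095/0.2224 = 0.004925 L.
At equivalence the base is fully converted to (CH3)3NH+; total volume = 0.02334 L, so [(CH3)3NH+] = 0.001095/0.02334 = 0.04694 M.
Ka((CH3)3NH+) = Kw/Kb = 1.0e-14 / 6.3 x 10^-5 = 1.59e-10.
[H^+] = sqrt(Ka x [(CH3)3NH+]) = sqrt(1.59e-10 x 0.04694) = 2.73e-6 M.
pH = -log(2.73e-6) = 5.56.

5.56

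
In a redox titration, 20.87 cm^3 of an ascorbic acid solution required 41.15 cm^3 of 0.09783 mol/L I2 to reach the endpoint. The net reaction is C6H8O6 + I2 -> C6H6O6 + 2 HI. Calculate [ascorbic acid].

0.193 M

n(I2) = 0.09783 x 0.04115 = 0.004026 mol.
From the balanced equation, 1 mol I2 reacts with 1 mol ascorbic acid, so n(ascorbic acid) = 0.004026 x 1/1 = 0.004026 mol.
[ascorbic acid] = 0.004026 / 0.02087 L = 0.193 M.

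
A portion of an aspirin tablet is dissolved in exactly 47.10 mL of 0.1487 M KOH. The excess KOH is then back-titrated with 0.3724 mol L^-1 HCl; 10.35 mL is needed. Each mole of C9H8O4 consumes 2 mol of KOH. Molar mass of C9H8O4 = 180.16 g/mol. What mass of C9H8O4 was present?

Total n(KOH) added = 0.1487 x 0.04710 = 0.007004 mol.
n(HCl) used = 0.3724 x 0.01035 = 0.003854 mol, which equals the excess n(KOH).
So n(KOH) consumed by the sample = 0.007004 - 0.003854 = 0.003149 mol.
n(C9H8O4) = 0.003149 / 2 = 0.001575 mol.
mass = 0.001575 mol x 180.16 g/mol = 0.284 g.

0.284 g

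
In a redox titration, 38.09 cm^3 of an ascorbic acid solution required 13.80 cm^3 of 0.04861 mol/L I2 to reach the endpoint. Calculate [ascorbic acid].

n(I2) = 0.04861 x 0.01380 = 0.0006708 mol.
From the balanced equation, 1 mol I2 reacts with 1 mol ascorbic acid, so n(ascorbic acid) = 0.0006708 x 1/1 = 0.0006708 mol.
[ascorbic acid] = 0.0006708 / 0.03809 L = 0.0176 M.

0.0176 M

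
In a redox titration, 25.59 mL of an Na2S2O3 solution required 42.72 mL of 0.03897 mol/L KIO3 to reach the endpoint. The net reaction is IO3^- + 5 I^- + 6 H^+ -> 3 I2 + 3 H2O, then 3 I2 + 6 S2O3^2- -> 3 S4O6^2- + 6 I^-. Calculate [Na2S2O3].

n(KIO3) = 0.03897 x 0.04272 = 0.001665 mol.
From the balanced equation, 1 mol KIO3 reacts with 6 mol Na2S2O3, so n(Na2S2O3) = 0.001665 x 6/1 = 0.009989 mol.
[Na2S2O3] = 0.009989 / 0.02559 L = 0.390 M.

0.390 M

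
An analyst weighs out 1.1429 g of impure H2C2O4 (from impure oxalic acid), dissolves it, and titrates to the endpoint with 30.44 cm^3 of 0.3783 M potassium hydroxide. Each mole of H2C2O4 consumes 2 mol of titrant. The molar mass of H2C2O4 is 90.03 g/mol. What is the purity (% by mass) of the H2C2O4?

n(KOH) = 0.3783 x 0.03044 = 0.01152 mol.
n(H2C2O4) = 0.01152 / 2 = 0.005758 mol.
mass of H2C2O4 = 0.005758 x 90.03 = 0.5184 g.
% purity = 0.5184 / 1.1429 x 100 = 45.4%.

45.4%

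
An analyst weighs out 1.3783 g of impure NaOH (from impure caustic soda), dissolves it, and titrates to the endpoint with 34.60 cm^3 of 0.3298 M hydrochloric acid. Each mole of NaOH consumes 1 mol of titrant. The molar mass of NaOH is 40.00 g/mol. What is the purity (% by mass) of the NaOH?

33.1%

n(HCl) = 0.3298 x 0.03460 = 0.01141 mol.
n(NaOH) = 0.01141 / 1 = 0.01141 mol.
mass of NaOH = 0.01141 x 40.00 = 0.4564 g.
% purity = 0.4564 / 1.3783 x 100 = 33.1%.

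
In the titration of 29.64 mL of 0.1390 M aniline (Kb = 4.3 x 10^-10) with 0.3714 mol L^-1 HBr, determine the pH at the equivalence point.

n(C6H5NH2) = 0.1390 x 0.02964 = 0.004120 mol; V(HBr) at equivalence = 0.004120/0.3714 = 0.01109 L.
At equivalence the base is fully converted to C6H5NH3+; total volume = 0.04073 L, so [C6H5NH3+] = 0.004120/0.04073 = 0.1011 M.
Ka(C6H5NH3+) = Kw/Kb = 1.0e-14 / 4.3 x 10^-10 = 2.33e-5.
[H^+] = sqrt(Ka x [C6H5NH3+]) = sqrt(2.33e-5 x 0.1011) = 0.00153 M.
pH = -log(0.00153) = 2.81.

2.81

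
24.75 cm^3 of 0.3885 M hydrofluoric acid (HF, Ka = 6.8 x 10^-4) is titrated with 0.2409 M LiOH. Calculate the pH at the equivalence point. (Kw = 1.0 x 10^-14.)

n(HF) = 0.3885 x 0.02475 = 0.009615 mol; V(LiOH) at equivalence = 0.009615/0.2409 = 0.03991 L.
At equivalence all the acid is converted to F-; total volume = 0.02475 + 0.03991 = 0.06466 L, so [F-] = 0.009615/0.06466 = 0.1487 M.
Kb = Kw/Ka = 1.0e-14 / 6.8 x 10^-4 = 1.47e-11.
[OH^-] = sqrt(Kb x [F-]) = sqrt(1.47e-11 x 0.1487) = 1.48e-6 M.
pOH = 5.83, so pH = 14.00 - 5.83 = 8.17.

8.17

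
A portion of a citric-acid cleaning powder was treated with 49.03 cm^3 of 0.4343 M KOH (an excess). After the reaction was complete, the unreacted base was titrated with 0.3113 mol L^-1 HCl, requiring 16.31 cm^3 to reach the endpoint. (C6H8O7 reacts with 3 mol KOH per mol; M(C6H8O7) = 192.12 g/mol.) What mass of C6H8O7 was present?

1.04 g

Total n(KOH) added = 0.4343 x 0.04903 = 0.02129 mol.
n(HCl) used = 0.3113 x 0.01631 = 0.005077 mol, which equals the excess n(KOH).
So n(KOH) consumed by the sample = 0.02129 - 0.005077 = 0.01622 mol.
n(C6H8O7) = 0.01622 / 3 = 0.005405 mol.
mass = 0.005405 mol x 192.12 g/mol = 1.04 g.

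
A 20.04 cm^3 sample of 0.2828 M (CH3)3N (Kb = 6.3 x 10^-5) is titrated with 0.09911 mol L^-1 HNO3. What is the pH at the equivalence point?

5.47

n((CH3)3N) = 0.2828 x 0.02004 = 0.005667 mol; V(HNO3) at equivalence = 0.005667/0.09911 = 0.05718 L.
At equivalence the base is fully converted to (CH3)3NH+; total volume = 0.07722 L, so [(CH3)3NH+] = 0.005667/0.07722 = 0.07339 M.
Ka((CH3)3NH+) = Kw/Kb = 1.0e-14 / 6.3 x 10^-5 = 1.59e-10.
[H^+] = sqrt(Ka x [(CH3)3NH+]) = sqrt(1.59e-10 x 0.07339) = 3.41e-6 M.
pH = -log(3.41e-6) = 5.47.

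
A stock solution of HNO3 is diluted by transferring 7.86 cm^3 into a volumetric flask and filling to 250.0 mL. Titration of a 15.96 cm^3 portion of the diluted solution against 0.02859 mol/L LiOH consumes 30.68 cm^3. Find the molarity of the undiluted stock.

n(LiOH) = 0.02859 x 0.03068 = 0.0008771 mol.
n(HNO3) in the aliquot = 0.0008771 mol.
[diluted HNO3] = 0.0008771 / 0.01596 = 0.05496 M.
Dilution factor = 250.0/7.860 = 31.81, so [stock] = 0.05496 x 31.81 = 1.75 M.

1.75 M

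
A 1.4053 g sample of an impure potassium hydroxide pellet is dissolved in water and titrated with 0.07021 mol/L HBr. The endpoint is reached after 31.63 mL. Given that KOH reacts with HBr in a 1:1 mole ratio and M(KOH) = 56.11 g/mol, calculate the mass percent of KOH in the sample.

8.87%

n(HBr) = 0.07021 x 0.03163 = 0.002221 mol.
n(KOH) = 0.002221 / 1 = 0.002221 mol.
mass of KOH = 0.002221 x 56.11 = 0.1246 g.
% purity = 0.1246 / 1.4053 x 100 = 8.87%.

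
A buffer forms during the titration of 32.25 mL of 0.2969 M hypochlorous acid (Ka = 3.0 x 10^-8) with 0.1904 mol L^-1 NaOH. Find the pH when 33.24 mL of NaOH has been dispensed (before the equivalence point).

Initial n(HClO) = 0.2969 x 0.03225 = 0.009575 mol.
n(NaOH) added = 0.1904 x 0.03324 = 0.006329 mol, converting that many moles of HClO to ClO-.
Remaining n(HClO) = 0.003246 mol; n(ClO-) = 0.006329 mol.
By Henderson-Hasselbalch, pH = pKa + log([A^-]/[HA]) = 7.52 + log(0.006329/0.003246) = 7.52 + (+0.29) = 7.81.

7.81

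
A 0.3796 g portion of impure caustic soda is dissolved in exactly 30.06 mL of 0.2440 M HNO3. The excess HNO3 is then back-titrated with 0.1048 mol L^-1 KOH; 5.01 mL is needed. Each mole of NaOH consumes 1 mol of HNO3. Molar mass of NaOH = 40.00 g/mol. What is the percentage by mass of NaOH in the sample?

Total n(HNO3) added = 0.2440 x 0.03006 = 0.007335 mol.
n(KOH) used = 0.1048 x 0.005010 = 0.0005250 mol, which equals the excess n(HNO3).
So n(HNO3) consumed by the sample = 0.007335 - 0.0005250 = 0.006810 mol.
n(NaOH) = 0.006810 / 1 = 0.006810 mol.
mass NaOH = 0.006810 x 40.00 = 0.2724 g, so %NaOH = 0.2724/0.3796 x 100 = 71.8%.

71.8%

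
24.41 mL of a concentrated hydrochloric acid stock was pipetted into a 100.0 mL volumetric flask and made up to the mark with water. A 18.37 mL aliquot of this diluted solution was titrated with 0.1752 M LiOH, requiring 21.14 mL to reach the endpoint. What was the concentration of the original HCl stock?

0.826 M

n(LiOH) = 0.1752 x 0.02114 = 0.003704 mol.
n(HCl) in the aliquot = 0.003704 mol.
[diluted HCl] = 0.003704 / 0.01837 = 0.2016 M.
Dilution factor = 100.0/24.41 = 4.097, so [stock] = 0.2016 x 4.097 = 0.826 M.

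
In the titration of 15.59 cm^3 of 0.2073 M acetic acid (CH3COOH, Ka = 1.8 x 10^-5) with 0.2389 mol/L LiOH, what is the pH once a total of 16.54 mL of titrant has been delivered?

12.35

n(acid) = 0.2073 x 0.01559 = 0.003232 mol; n(LiOH) added = 0.2389 x 0.01654 = 0.003951 mol.
Base is in excess by 0.003951 - 0.003232 = 0.0007196 mol in a total volume of 0.03213 L.
[OH^-] = 0.0007196/0.03213 = 0.02240 M, so pOH = 1.65 and pH = 14.00 - 1.65 = 12.35.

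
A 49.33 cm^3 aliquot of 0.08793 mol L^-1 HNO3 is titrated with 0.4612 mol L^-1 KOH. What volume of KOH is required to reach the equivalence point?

n(HNO3) = 0.08793 mol/L x 0.04933 L = 0.004338 mol.
At equivalence n(KOH) = n(HNO3) = 0.004338 mol.
V(KOH) = 0.004338 / 0.4612 = 0.009405 L = 9.41 mL.

9.41 mL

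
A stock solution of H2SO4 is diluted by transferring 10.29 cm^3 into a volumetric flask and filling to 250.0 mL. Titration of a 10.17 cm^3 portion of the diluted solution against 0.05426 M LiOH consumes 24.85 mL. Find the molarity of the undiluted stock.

1.61 M

n(LiOH) = 0.05426 x 0.02485 = 0.001348 mol.
n(H2SO4) in the aliquot = 0.001348 x 1/2 = 0.0006742 mol.
[diluted H2SO4] = 0.0006742 / 0.01017 = 0.06629 M.
Dilution factor = 250.0/10.29 = 24.30, so [stock] = 0.06629 x 24.30 = 1.61 M.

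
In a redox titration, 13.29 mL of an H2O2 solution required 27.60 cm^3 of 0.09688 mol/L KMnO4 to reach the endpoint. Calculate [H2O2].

n(KMnO4) = 0.09688 x 0.02760 = 0.002674 mol.
From the balanced equation, 2 mol KMnO4 reacts with 5 mol H2O2, so n(H2O2) = 0.002674 x 5/2 = 0.006685 mol.
[H2O2] = 0.006685 / 0.01329 L = 0.503 M.

0.503 M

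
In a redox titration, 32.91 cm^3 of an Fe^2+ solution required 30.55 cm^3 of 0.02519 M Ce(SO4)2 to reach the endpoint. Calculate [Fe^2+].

n(Ce(SO4)2) = 0.02519 x 0.03055 = 0.0007696 mol.
From the balanced equation, 1 mol Ce(SO4)2 reacts with 1 mol Fe^2+, so n(Fe^2+) = 0.0007696 x 1/1 = 0.0007696 mol.
[Fe^2+] = 0.0007696 / 0.03291 L = 0.0234 M.

0.0234 M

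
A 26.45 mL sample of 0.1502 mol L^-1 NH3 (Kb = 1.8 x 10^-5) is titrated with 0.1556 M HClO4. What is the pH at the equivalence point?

n(NH3) = 0.1502 x 0.02645 = 0.003973 mol; V(HClO4) at equivalence = 0.003973/0.1556 = 0.02553 L.
At equivalence the base is fully converted to NH4+; total volume = 0.05198 L, so [NH4+] = 0.003973/0.05198 = 0.07643 M.
Ka(NH4+) = Kw/Kb = 1.0e-14 / 1.8 x 10^-5 = 5.56e-10.
[H^+] = sqrt(Ka x [NH4+]) = sqrt(5.56e-10 x 0.07643) = 6.52e-6 M.
pH = -log(6.52e-6) = 5.19.

5.19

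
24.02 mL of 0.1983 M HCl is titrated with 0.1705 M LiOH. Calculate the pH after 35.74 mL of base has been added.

12.35

n(acid) = 0.1983 x 0.02402 = 0.004763 mol; n(LiOH) added = 0.1705 x 0.03574 = 0.006094 mol.
Base is in excess by 0.006094 - 0.004763 = 0.001331 mol in a total volume of 0.05976 L.
[OH^-] = 0.001331/0.05976 = 0.02226 M, so pOH = 1.65 and pH = 14.00 - 1.65 = 12.35.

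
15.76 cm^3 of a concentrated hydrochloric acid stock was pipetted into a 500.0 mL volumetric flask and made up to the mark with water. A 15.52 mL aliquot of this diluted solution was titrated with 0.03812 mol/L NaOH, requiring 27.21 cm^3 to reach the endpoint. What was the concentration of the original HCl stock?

n(NaOH) = 0.03812 x 0.02721 = 0.001037 mol.
n(HCl) in the aliquot = 0.001037 mol.
[diluted HCl] = 0.001037 / 0.01552 = 0.06683 M.
Dilution factor = 500.0/15.76 = 31.73, so [stock] = 0.06683 x 31.73 = 2.12 M.

2.12 M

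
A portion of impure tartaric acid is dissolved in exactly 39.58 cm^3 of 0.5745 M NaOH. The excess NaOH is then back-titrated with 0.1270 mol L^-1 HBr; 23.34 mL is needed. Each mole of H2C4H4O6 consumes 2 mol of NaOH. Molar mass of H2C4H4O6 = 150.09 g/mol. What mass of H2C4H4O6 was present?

1.48 g

Total n(NaOH) added = 0.5745 x 0.03958 = 0.02274 mol.
n(HBr) used = 0.1270 x 0.02334 = 0.002964 mol, which equals the excess n(NaOH).
So n(NaOH) consumed by the sample = 0.02274 - 0.002964 = 0.01977 mol.
n(H2C4H4O6) = 0.01977 / 2 = 0.009887 mol.
mass = 0.009887 mol x 150.09 g/mol = 1.48 g.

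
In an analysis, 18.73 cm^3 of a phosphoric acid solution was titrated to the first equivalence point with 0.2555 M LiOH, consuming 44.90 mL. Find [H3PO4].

0.612 M

n(LiOH) = 0.2555 x 0.04490 = 0.01147 mol.
At the first equivalence point, 1 mol OH^- react per mol H3PO4, so n(H3PO4) = 0.01147 / 1 = 0.01147 mol.
[H3PO4] = 0.01147 / 0.01873 L = 0.612 M.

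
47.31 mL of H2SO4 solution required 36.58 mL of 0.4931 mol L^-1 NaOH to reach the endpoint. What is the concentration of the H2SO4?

n(NaOH) delivered = 0.4931 x 0.03658 = 0.01804 mol.
The reaction is 1 H2SO4 + 2 NaOH, so n(H2SO4) = 0.01804 x 1/2 = 0.009019 mol.
[H2SO4] = 0.009019 mol / 0.04731 L = 0.191 M.

0.191 M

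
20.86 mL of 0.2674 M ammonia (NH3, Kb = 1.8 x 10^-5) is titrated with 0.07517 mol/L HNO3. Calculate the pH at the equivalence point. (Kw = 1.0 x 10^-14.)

5.24

n(NH3) = 0.2674 x 0.02086 = 0.005578 mol; V(HNO3) at equivalence = 0.005578/0.07517 = 0.07420 L.
At equivalence the base is fully converted to NH4+; total volume = 0.09506 L, so [NH4+] = 0.005578/0.09506 = 0.05868 M.
Ka(NH4+) = Kw/Kb = 1.0e-14 / 1.8 x 10^-5 = 5.56e-10.
[H^+] = sqrt(Ka x [NH4+]) = sqrt(5.56e-10 x 0.05868) = 5.71e-6 M.
pH = -log(5.71e-6) = 5.24.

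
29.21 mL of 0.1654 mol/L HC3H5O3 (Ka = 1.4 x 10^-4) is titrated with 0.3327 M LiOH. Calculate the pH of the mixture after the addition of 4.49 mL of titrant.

Initial n(HC3H5O3) = 0.1654 x 0.02921 = 0.004831 mol.
n(LiOH) added = 0.3327 x 0.004490 = 0.001494 mol, converting that many moles of HC3H5O3 to C3H5O3-.
Remaining n(HC3H5O3) = 0.003338 mol; n(C3H5O3-) = 0.001494 mol.
By Henderson-Hasselbalch, pH = pKa + log([A^-]/[HA]) = 3.85 + log(0.001494/0.003338) = 3.85 + (-0.35) = 3.50.

3.50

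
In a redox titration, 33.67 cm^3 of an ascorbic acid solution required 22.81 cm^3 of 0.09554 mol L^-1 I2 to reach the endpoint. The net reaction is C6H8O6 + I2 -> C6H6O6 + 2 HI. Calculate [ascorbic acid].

0.0647 M

n(I2) = 0.09554 x 0.02281 = 0.002179 mol.
From the balanced equation, 1 mol I2 reacts with 1 mol ascorbic acid, so n(ascorbic acid) = 0.002179 x 1/1 = 0.002179 mol.
[ascorbic acid] = 0.002179 / 0.03367 L = 0.0647 M.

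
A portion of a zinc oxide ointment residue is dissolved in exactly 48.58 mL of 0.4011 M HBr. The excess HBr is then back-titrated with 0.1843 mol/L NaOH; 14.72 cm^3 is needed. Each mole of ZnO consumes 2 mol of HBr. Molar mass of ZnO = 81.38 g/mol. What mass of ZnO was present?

Total n(HBr) added = 0.4011 x 0.04858 = 0.01949 mol.
n(NaOH) used = 0.1843 x 0.01472 = 0.002713 mol, which equals the excess n(HBr).
So n(HBr) consumed by the sample = 0.01949 - 0.002713 = 0.01677 mol.
n(ZnO) = 0.01677 / 2 = 0.008386 mol.
mass = 0.008386 mol x 81.38 g/mol = 0.682 g.

0.682 g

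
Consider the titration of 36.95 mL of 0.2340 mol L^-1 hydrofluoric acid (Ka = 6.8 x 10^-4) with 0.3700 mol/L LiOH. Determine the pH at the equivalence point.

8.16

n(HF) = 0.2340 x 0.03695 = 0.008646 mol; V(LiOH) at equivalence = 0.008646/0.3700 = 0.02337 L.
At equivalence all the acid is converted to F-; total volume = 0.03695 + 0.02337 = 0.06032 L, so [F-] = 0.008646/0.06032 = 0.1433 M.
Kb = Kw/Ka = 1.0e-14 / 6.8 x 10^-4 = 1.47e-11.
[OH^-] = sqrt(Kb x [F-]) = sqrt(1.47e-11 x 0.1433) = 1.45e-6 M.
pOH = 5.84, so pH = 14.00 - 5.84 = 8.16.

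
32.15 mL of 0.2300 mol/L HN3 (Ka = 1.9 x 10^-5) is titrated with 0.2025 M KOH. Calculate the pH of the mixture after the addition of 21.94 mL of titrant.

4.90

Initial n(HN3) = 0.2300 x 0.03215 = 0.007395 mol.
n(KOH) added = 0.2025 x 0.02194 = 0.004443 mol, converting that many moles of HN3 to N3-.
Remaining n(HN3) = 0.002952 mol; n(N3-) = 0.004443 mol.
By Henderson-Hasselbalch, pH = pKa + log([A^-]/[HA]) = 4.72 + log(0.004443/0.002952) = 4.72 + (+0.18) = 4.90.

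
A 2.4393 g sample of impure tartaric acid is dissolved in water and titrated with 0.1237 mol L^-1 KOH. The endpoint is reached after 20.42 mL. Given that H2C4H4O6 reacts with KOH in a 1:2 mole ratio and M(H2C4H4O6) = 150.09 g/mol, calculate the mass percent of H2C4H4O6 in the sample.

7.77%

n(KOH) = 0.1237 x 0.02042 = 0.002526 mol.
n(H2C4H4O6) = 0.002526 / 2 = 0.001263 mol.
mass of H2C4H4O6 = 0.001263 x 150.09 = 0.1896 g.
% purity = 0.1896 / 2.4393 x 100 = 7.77%.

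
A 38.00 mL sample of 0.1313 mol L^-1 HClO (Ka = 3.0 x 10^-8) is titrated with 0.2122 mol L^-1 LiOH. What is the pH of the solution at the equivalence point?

10.22

n(HClO) = 0.1313 x 0.03800 = 0.004989 mol; V(LiOH) at equivalence = 0.004989/0.2122 = 0.02351 L.
At equivalence all the acid is converted to ClO-; total volume = 0.03800 + 0.02351 = 0.06151 L, so [ClO-] = 0.004989/0.06151 = 0.08111 M.
Kb = Kw/Ka = 1.0e-14 / 3.0 x 10^-8 = 3.33e-7.
[OH^-] = sqrt(Kb x [ClO-]) = sqrt(3.33e-7 x 0.08111) = 0.000164 M.
pOH = 3.78, so pH = 14.00 - 3.78 = 10.22.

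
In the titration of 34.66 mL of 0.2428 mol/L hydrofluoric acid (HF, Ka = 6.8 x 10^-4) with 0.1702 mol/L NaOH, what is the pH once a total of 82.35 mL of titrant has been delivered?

12.68

n(acid) = 0.2428 x 0.03466 = 0.008415 mol; n(NaOH) added = 0.1702 x 0.08235 = 0.01402 mol.
Base is in excess by 0.01402 - 0.008415 = 0.005601 mol in a total volume of 0.1170 L.
[OH^-] = 0.005601/0.1170 = 0.04786 M, so pOH = 1.32 and pH = 14.00 - 1.32 = 12.68.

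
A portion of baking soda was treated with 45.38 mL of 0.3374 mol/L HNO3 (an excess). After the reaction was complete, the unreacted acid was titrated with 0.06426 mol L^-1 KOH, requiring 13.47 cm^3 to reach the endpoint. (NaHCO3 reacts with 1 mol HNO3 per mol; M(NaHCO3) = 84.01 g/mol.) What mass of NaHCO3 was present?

1.21 g

Total n(HNO3) added = 0.3374 x 0.04538 = 0.01531 mol.
n(KOH) used = 0.06426 x 0.01347 = 0.0008656 mol, which equals the excess n(HNO3).
So n(HNO3) consumed by the sample = 0.01531 - 0.0008656 = 0.01445 mol.
n(NaHCO3) = 0.01445 / 1 = 0.01445 mol.
mass = 0.01445 mol x 84.01 g/mol = 1.21 g.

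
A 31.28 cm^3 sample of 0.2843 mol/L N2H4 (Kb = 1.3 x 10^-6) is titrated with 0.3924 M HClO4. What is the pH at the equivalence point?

n(N2H4) = 0.2843 x 0.03128 = 0.008893 mol; V(HClO4) at equivalence = 0.008893/0.3924 = 0.02266 L.
At equivalence the base is fully converted to N2H5+; total volume = 0.05394 L, so [N2H5+] = 0.008893/0.05394 = 0.1649 M.
Ka(N2H5+) = Kw/Kb = 1.0e-14 / 1.3 x 10^-6 = 7.69e-9.
[H^+] = sqrt(Ka x [N2H5+]) = sqrt(7.69e-9 x 0.1649) = 3.56e-5 M.
pH = -log(3.56e-5) = 4.45.

4.45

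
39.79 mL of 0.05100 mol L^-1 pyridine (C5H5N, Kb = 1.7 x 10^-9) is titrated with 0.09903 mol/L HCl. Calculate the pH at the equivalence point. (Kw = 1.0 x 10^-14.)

3.35

n(C5H5N) = 0.05100 x 0.03979 = 0.002029 mol; V(HCl) at equivalence = 0.002029/0.09903 = 0.02049 L.
At equivalence the base is fully converted to C5H5NH+; total volume = 0.06028 L, so [C5H5NH+] = 0.002029/0.06028 = 0.03366 M.
Ka(C5H5NH+) = Kw/Kb = 1.0e-14 / 1.7 x 10^-9 = 5.88e-6.
[H^+] = sqrt(Ka x [C5H5NH+]) = sqrt(5.88e-6 x 0.03366) = 0.000445 M.
pH = -log(0.000445) = 3.35.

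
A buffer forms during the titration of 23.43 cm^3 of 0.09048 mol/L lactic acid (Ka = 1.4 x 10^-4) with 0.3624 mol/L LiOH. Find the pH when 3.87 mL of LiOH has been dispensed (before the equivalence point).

4.14

Initial n(HC3H5O3) = 0.09048 x 0.02343 = 0.002120 mol.
n(LiOH) added = 0.3624 x 0.003870 = 0.001402 mol, converting that many moles of HC3H5O3 to C3H5O3-.
Remaining n(HC3H5O3) = 0.0007175 mol; n(C3H5O3-) = 0.001402 mol.
By Henderson-Hasselbalch, pH = pKa + log([A^-]/[HA]) = 3.85 + log(0.001402/0.0007175) = 3.85 + (+0.29) = 4.14.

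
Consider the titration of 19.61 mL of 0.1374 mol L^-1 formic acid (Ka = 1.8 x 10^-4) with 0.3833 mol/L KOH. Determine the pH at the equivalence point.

n(HCOOH) = 0.1374 x 0.01961 = 0.002694 mol; V(KOH) at equivalence = 0.002694/0.3833 = 0.007030 L.
At equivalence all the acid is converted to HCOO-; total volume = 0.01961 + 0.007030 = 0.02664 L, so [HCOO-] = 0.002694/0.02664 = 0.1011 M.
Kb = Kw/Ka = 1.0e-14 / 1.8 x 10^-4 = 5.56e-11.
[OH^-] = sqrt(Kb x [HCOO-]) = sqrt(5.56e-11 x 0.1011) = 2.37e-6 M.
pOH = 5.63, so pH = 14.00 - 5.63 = 8.37.

8.37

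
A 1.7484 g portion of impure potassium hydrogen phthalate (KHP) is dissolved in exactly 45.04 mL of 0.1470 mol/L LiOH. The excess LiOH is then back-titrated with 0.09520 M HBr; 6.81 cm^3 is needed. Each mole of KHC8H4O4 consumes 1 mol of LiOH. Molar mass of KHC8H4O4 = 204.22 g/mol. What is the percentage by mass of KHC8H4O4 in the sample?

69.8%

Total n(LiOH) added = 0.1470 x 0.04504 = 0.006621 mol.
n(HBr) used = 0.09520 x 0.006810 = 0.0006483 mol, which equals the excess n(LiOH).
So n(LiOH) consumed by the sample = 0.006621 - 0.0006483 = 0.005973 mol.
n(KHC8H4O4) = 0.005973 / 1 = 0.005973 mol.
mass KHC8H4O4 = 0.005973 x 204.22 = 1.220 g, so %KHC8H4O4 = 1.220/1.7484 x 100 = 69.8%.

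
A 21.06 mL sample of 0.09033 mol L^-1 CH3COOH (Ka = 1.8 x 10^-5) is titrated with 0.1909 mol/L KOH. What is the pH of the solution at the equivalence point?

n(CH3COOH) = 0.09033 x 0.02106 = 0.001902 mol; V(KOH) at equivalence = 0.001902/0.1909 = 0.009965 L.
At equivalence all the acid is converted to CH3COO-; total volume = 0.02106 + 0.009965 = 0.03103 L, so [CH3COO-] = 0.001902/0.03103 = 0.06132 M.
Kb = Kw/Ka = 1.0e-14 / 1.8 x 10^-5 = 5.56e-10.
[OH^-] = sqrt(Kb x [CH3COO-]) = sqrt(5.56e-10 x 0.06132) = 5.84e-6 M.
pOH = 5.23, so pH = 14.00 - 5.23 = 8.77.

8.77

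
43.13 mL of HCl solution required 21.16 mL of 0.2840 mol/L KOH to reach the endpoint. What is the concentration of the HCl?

n(KOH) delivered = 0.2840 x 0.02116 = 0.006009 mol.
For a 1:1 reaction, n(HCl) = 0.006009 mol.
[HCl] = 0.006009 mol / 0.04313 L = 0.139 M.

0.139 M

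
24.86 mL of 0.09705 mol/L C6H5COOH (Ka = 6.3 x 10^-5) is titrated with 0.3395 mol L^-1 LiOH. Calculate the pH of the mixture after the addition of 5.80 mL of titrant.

4.85

Initial n(C6H5COOH) = 0.09705 x 0.02486 = 0.002413 mol.
n(LiOH) added = 0.3395 x 0.005800 = 0.001969 mol, converting that many moles of C6H5COOH to C6H5COO-.
Remaining n(C6H5COOH) = 0.0004436 mol; n(C6H5COO-) = 0.001969 mol.
By Henderson-Hasselbalch, pH = pKa + log([A^-]/[HA]) = 4.20 + log(0.001969/0.0004436) = 4.20 + (+0.65) = 4.85.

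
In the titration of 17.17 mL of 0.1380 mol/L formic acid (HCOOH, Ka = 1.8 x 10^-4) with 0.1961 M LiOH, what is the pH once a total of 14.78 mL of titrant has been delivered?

n(acid) = 0.1380 x 0.01717 = 0.002369 mol; n(LiOH) added = 0.1961 x 0.01478 = 0.002898 mol.
Base is in excess by 0.002898 - 0.002369 = 0.0005289 mol in a total volume of 0.03195 L.
[OH^-] = 0.0005289/0.03195 = 0.01655 M, so pOH = 1.78 and pH = 14.00 - 1.78 = 12.22.

12.22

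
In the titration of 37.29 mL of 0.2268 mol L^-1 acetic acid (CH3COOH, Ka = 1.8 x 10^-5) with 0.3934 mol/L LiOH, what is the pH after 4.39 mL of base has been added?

Initial n(CH3COOH) = 0.2268 x 0.03729 = 0.008457 mol.
n(LiOH) added = 0.3934 x 0.004390 = 0.001727 mol, converting that many moles of CH3COOH to CH3COO-.
Remaining n(CH3COOH) = 0.006730 mol; n(CH3COO-) = 0.001727 mol.
By Henderson-Hasselbalch, pH = pKa + log([A^-]/[HA]) = 4.74 + log(0.001727/0.006730) = 4.74 + (-0.59) = 4.15.

4.15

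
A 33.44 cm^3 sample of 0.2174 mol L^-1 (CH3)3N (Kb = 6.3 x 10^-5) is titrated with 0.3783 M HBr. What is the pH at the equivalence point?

5.33

n((CH3)3N) = 0.2174 x 0.03344 = 0.007270 mol; V(HBr) at equivalence = 0.007270/0.3783 = 0.01922 L.
At equivalence the base is fully converted to (CH3)3NH+; total volume = 0.05266 L, so [(CH3)3NH+] = 0.007270/0.05266 = 0.1381 M.
Ka((CH3)3NH+) = Kw/Kb = 1.0e-14 / 6.3 x 10^-5 = 1.59e-10.
[H^+] = sqrt(Ka x [(CH3)3NH+]) = sqrt(1.59e-10 x 0.1381) = 4.68e-6 M.
pH = -log(4.68e-6) = 5.33.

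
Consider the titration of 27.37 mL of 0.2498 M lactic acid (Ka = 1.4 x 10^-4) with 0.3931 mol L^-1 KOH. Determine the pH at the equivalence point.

8.52

n(HC3H5O3) = 0.2498 x 0.02737 = 0.006837 mol; V(KOH) at equivalence = 0.006837/0.3931 = 0.01739 L.
At equivalence all the acid is converted to C3H5O3-; total volume = 0.02737 + 0.01739 = 0.04476 L, so [C3H5O3-] = 0.006837/0.04476 = 0.1527 M.
Kb = Kw/Ka = 1.0e-14 / 1.4 x 10^-4 = 7.14e-11.
[OH^-] = sqrt(Kb x [C3H5O3-]) = sqrt(7.14e-11 x 0.1527) = 3.30e-6 M.
pOH = 5.48, so pH = 14.00 - 5.48 = 8.52.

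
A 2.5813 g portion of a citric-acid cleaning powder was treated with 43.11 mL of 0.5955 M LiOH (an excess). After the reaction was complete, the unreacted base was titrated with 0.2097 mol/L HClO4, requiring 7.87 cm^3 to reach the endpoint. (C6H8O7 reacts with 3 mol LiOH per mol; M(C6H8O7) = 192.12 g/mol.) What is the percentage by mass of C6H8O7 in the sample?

Total n(LiOH) added = 0.5955 x 0.04311 = 0.02567 mol.
n(HClO4) used = 0.2097 x 0.007870 = 0.001650 mol, which equals the excess n(LiOH).
So n(LiOH) consumed by the sample = 0.02567 - 0.001650 = 0.02402 mol.
n(C6H8O7) = 0.02402 / 3 = 0.008007 mol.
mass C6H8O7 = 0.008007 x 192.12 = 1.538 g, so %C6H8O7 = 1.538/2.5813 x 100 = 59.6%.

59.6%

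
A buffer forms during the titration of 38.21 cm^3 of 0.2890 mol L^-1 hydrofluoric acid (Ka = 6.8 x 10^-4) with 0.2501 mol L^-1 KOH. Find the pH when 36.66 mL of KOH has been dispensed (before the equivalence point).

3.86

Initial n(HF) = 0.2890 x 0.03821 = 0.01104 mol.
n(KOH) added = 0.2501 x 0.03666 = 0.009169 mol, converting that many moles of HF to F-.
Remaining n(HF) = 0.001874 mol; n(F-) = 0.009169 mol.
By Henderson-Hasselbalch, pH = pKa + log([A^-]/[HA]) = 3.17 + log(0.009169/0.001874) = 3.17 + (+0.69) = 3.86.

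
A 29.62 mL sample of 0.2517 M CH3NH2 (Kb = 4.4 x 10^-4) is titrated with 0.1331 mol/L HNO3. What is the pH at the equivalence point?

5.85

n(CH3NH2) = 0.2517 x 0.02962 = 0.007455 mol; V(HNO3) at equivalence = 0.007455/0.1331 = 0.05601 L.
At equivalence the base is fully converted to CH3NH3+; total volume = 0.08563 L, so [CH3NH3+] = 0.007455/0.08563 = 0.08706 M.
Ka(CH3NH3+) = Kw/Kb = 1.0e-14 / 4.4 x 10^-4 = 2.27e-11.
[H^+] = sqrt(Ka x [CH3NH3+]) = sqrt(2.27e-11 x 0.08706) = 1.41e-6 M.
pH = -log(1.41e-6) = 5.85.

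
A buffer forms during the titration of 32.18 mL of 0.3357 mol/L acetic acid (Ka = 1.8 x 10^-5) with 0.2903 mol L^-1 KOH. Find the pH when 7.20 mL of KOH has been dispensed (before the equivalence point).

Initial n(CH3COOH) = 0.3357 x 0.03218 = 0.01080 mol.
n(KOH) added = 0.2903 x 0.007200 = 0.002090 mol, converting that many moles of CH3COOH to CH3COO-.
Remaining n(CH3COOH) = 0.008713 mol; n(CH3COO-) = 0.002090 mol.
By Henderson-Hasselbalch, pH = pKa + log([A^-]/[HA]) = 4.74 + log(0.002090/0.008713) = 4.74 + (-0.62) = 4.12.

4.12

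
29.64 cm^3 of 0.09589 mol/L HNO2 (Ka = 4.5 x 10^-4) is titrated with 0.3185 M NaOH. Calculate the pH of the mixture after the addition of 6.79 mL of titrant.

Initial n(HNO2) = 0.09589 x 0.02964 = 0.002842 mol.
n(NaOH) added = 0.3185 x 0.006790 = 0.002163 mol, converting that many moles of HNO2 to NO2-.
Remaining n(HNO2) = 0.0006796 mol; n(NO2-) = 0.002163 mol.
By Henderson-Hasselbalch, pH = pKa + log([A^-]/[HA]) = 3.35 + log(0.002163/0.0006796) = 3.35 + (+0.50) = 3.85.

3.85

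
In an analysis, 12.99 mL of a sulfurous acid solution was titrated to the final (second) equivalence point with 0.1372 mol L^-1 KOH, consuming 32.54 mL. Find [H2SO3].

n(KOH) = 0.1372 x 0.03254 = 0.004464 mol.
At the final (second) equivalence point, 2 mol OH^- react per mol H2SO3, so n(H2SO3) = 0.004464 / 2 = 0.002232 mol.
[H2SO3] = 0.002232 / 0.01299 L = 0.172 M.

0.172 M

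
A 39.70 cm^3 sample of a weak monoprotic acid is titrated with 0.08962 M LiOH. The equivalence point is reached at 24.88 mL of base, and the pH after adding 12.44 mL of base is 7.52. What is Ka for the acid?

3.0 x 10^-8

12.44 mL is half of the equivalence volume, so this is the half-equivalence point where [HA] = [A^-].
At half-equivalence pH = pKa, so pKa = 7.52.
Ka = 10^(-7.52) = 3.0 x 10^-8.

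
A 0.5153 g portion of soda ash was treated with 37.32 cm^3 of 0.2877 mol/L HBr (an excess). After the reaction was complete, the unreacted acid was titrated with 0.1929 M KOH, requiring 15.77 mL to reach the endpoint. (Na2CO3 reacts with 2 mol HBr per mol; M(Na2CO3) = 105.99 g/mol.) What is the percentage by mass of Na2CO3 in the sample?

79.1%

Total n(HBr) added = 0.2877 x 0.03732 = 0.01074 mol.
n(KOH) used = 0.1929 x 0.01577 = 0.003042 mol, which equals the excess n(HBr).
So n(HBr) consumed by the sample = 0.01074 - 0.003042 = 0.007695 mol.
n(Na2CO3) = 0.007695 / 2 = 0.003847 mol.
mass Na2CO3 = 0.003847 x 105.99 = 0.4078 g, so %Na2CO3 = 0.4078/0.5153 x 100 = 79.1%.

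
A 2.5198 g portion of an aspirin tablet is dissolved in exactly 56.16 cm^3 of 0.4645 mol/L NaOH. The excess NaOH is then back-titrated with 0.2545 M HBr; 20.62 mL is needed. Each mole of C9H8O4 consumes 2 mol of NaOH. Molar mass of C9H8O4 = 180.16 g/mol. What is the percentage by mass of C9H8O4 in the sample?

74.5%

Total n(NaOH) added = 0.4645 x 0.05616 = 0.02609 mol.
n(HBr) used = 0.2545 x 0.02062 = 0.005248 mol, which equals the excess n(NaOH).
So n(NaOH) consumed by the sample = 0.02609 - 0.005248 = 0.02084 mol.
n(C9H8O4) = 0.02084 / 2 = 0.01042 mol.
mass C9H8O4 = 0.01042 x 180.16 = 1.877 g, so %C9H8O4 = 1.877/2.5198 x 100 = 74.5%.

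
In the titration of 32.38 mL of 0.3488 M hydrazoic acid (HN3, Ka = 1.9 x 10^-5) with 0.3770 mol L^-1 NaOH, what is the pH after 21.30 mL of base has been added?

Initial n(HN3) = 0.3488 x 0.03238 = 0.01129 mol.
n(NaOH) added = 0.3770 x 0.02130 = 0.008030 mol, converting that many moles of HN3 to N3-.
Remaining n(HN3) = 0.003264 mol; n(N3-) = 0.008030 mol.
By Henderson-Hasselbalch, pH = pKa + log([A^-]/[HA]) = 4.72 + log(0.008030/0.003264) = 4.72 + (+0.39) = 5.11.

5.11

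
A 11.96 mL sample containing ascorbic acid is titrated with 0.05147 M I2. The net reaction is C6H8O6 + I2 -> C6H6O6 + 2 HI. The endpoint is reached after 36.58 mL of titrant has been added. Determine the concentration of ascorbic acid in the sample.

0.157 M

n(I2) = 0.05147 x 0.03658 = 0.001883 mol.
From the balanced equation, 1 mol I2 reacts with 1 mol ascorbic acid, so n(ascorbic acid) = 0.001883 x 1/1 = 0.001883 mol.
[ascorbic acid] = 0.001883 / 0.01196 L = 0.157 M.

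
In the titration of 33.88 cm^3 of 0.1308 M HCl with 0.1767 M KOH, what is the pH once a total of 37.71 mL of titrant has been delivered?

n(acid) = 0.1308 x 0.03388 = 0.004432 mol; n(KOH) added = 0.1767 x 0.03771 = 0.006663 mol.
Base is in excess by 0.006663 - 0.004432 = 0.002232 mol in a total volume of 0.07159 L.
[OH^-] = 0.002232/0.07159 = 0.03118 M, so pOH = 1.51 and pH = 14.00 - 1.51 = 12.49.

12.49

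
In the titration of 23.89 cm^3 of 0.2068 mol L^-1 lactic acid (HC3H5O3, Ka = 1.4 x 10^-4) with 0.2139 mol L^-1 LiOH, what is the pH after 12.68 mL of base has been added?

3.94

Initial n(HC3H5O3) = 0.2068 x 0.02389 = 0.004940 mol.
n(LiOH) added = 0.2139 x 0.01268 = 0.002712 mol, converting that many moles of HC3H5O3 to C3H5O3-.
Remaining n(HC3H5O3) = 0.002228 mol; n(C3H5O3-) = 0.002712 mol.
By Henderson-Hasselbalch, pH = pKa + log([A^-]/[HA]) = 3.85 + log(0.002712/0.002228) = 3.85 + (+0.09) = 3.94.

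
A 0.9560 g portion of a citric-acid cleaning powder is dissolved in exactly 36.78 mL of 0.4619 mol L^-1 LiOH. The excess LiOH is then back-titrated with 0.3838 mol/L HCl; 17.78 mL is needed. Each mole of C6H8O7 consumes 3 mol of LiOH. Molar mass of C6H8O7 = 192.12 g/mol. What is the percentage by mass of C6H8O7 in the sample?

68.1%

Total n(LiOH) added = 0.4619 x 0.03678 = 0.01699 mol.
n(HCl) used = 0.3838 x 0.01778 = 0.006824 mol, which equals the excess n(LiOH).
So n(LiOH) consumed by the sample = 0.01699 - 0.006824 = 0.01016 mol.
n(C6H8O7) = 0.01016 / 3 = 0.003388 mol.
mass C6H8O7 = 0.003388 x 192.12 = 0.6509 g, so %C6H8O7 = 0.6509/0.9560 x 100 = 68.1%.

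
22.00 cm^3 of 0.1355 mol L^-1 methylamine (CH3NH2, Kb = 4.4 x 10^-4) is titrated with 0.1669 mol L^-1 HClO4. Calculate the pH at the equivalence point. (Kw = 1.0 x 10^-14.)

n(CH3NH2) = 0.1355 x 0.02200 = 0.002981 mol; V(HClO4) at equivalence = 0.002981/0.1669 = 0.01786 L.
At equivalence the base is fully converted to CH3NH3+; total volume = 0.03986 L, so [CH3NH3+] = 0.002981/0.03986 = 0.07478 M.
Ka(CH3NH3+) = Kw/Kb = 1.0e-14 / 4.4 x 10^-4 = 2.27e-11.
[H^+] = sqrt(Ka x [CH3NH3+]) = sqrt(2.27e-11 x 0.07478) = 1.30e-6 M.
pH = -log(1.30e-6) = 5.88.

5.88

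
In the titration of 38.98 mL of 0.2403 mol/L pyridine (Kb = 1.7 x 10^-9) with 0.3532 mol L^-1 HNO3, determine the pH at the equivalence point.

3.04

n(C5H5N) = 0.2403 x 0.03898 = 0.009367 mol; V(HNO3) at equivalence = 0.009367/0.3532 = 0.02652 L.
At equivalence the base is fully converted to C5H5NH+; total volume = 0.06550 L, so [C5H5NH+] = 0.009367/0.06550 = 0.1430 M.
Ka(C5H5NH+) = Kw/Kb = 1.0e-14 / 1.7 x 10^-9 = 5.88e-6.
[H^+] = sqrt(Ka x [C5H5NH+]) = sqrt(5.88e-6 x 0.1430) = 0.000917 M.
pH = -log(0.000917) = 3.04.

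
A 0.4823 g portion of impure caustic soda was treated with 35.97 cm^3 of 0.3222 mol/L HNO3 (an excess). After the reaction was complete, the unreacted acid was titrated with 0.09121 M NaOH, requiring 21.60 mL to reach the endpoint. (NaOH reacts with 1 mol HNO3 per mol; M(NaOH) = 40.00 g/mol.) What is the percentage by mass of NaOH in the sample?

Total n(HNO3) added = 0.3222 x 0.03597 = 0.01159 mol.
n(NaOH) used = 0.09121 x 0.02160 = 0.001970 mol, which equals the excess n(HNO3).
So n(HNO3) consumed by the sample = 0.01159 - 0.001970 = 0.009619 mol.
n(NaOH) = 0.009619 / 1 = 0.009619 mol.
mass NaOH = 0.009619 x 40.00 = 0.3848 g, so %NaOH = 0.3848/0.4823 x 100 = 79.8%.

79.8%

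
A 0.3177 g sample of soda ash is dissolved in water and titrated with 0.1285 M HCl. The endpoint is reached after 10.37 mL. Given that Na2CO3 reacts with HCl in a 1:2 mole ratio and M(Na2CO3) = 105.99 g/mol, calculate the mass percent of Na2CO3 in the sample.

22.2%

n(HCl) = 0.1285 x 0.01037 = 0.001333 mol.
n(Na2CO3) = 0.001333 / 2 = 0.0006663 mol.
mass of Na2CO3 = 0.0006663 x 105.99 = 0.07062 g.
% purity = 0.07062 / 0.3177 x 100 = 22.2%.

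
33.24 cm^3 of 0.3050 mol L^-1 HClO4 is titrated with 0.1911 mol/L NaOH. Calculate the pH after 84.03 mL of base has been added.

n(acid) = 0.3050 x 0.03324 = 0.01014 mol; n(NaOH) added = 0.1911 x 0.08403 = 0.01606 mol.
Base is in excess by 0.01606 - 0.01014 = 0.005920 mol in a total volume of 0.1173 L.
[OH^-] = 0.005920/0.1173 = 0.05048 M, so pOH = 1.30 and pH = 14.00 - 1.30 = 12.70.

12.70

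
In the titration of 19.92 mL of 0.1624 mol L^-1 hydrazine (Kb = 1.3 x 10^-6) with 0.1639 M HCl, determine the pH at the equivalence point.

n(N2H4) = 0.1624 x 0.01992 = 0.003235 mol; V(HCl) at equivalence = 0.003235/0.1639 = 0.01974 L.
At equivalence the base is fully converted to N2H5+; total volume = 0.03966 L, so [N2H5+] = 0.003235/0.03966 = 0.08157 M.
Ka(N2H5+) = Kw/Kb = 1.0e-14 / 1.3 x 10^-6 = 7.69e-9.
[H^+] = sqrt(Ka x [N2H5+]) = sqrt(7.69e-9 x 0.08157) = 2.50e-5 M.
pH = -log(2.50e-5) = 4.60.

4.60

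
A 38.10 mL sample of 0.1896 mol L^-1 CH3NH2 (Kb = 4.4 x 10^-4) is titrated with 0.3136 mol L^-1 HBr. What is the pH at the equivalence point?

5.79

n(CH3NH2) = 0.1896 x 0.03810 = 0.007224 mol; V(HBr) at equivalence = 0.007224/0.3136 = 0.02303 L.
At equivalence the base is fully converted to CH3NH3+; total volume = 0.06113 L, so [CH3NH3+] = 0.007224/0.06113 = 0.1182 M.
Ka(CH3NH3+) = Kw/Kb = 1.0e-14 / 4.4 x 10^-4 = 2.27e-11.
[H^+] = sqrt(Ka x [CH3NH3+]) = sqrt(2.27e-11 x 0.1182) = 1.64e-6 M.
pH = -log(1.64e-6) = 5.79.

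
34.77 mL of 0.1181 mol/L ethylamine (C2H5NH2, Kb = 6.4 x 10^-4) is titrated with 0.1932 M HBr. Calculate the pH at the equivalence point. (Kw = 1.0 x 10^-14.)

5.97

n(C2H5NH2) = 0.1181 x 0.03477 = 0.004106 mol; V(HBr) at equivalence = 0.004106/0.1932 = 0.02125 L.
At equivalence the base is fully converted to C2H5NH3+; total volume = 0.05602 L, so [C2H5NH3+] = 0.004106/0.05602 = 0.07330 M.
Ka(C2H5NH3+) = Kw/Kb = 1.0e-14 / 6.4 x 10^-4 = 1.56e-11.
[H^+] = sqrt(Ka x [C2H5NH3+]) = sqrt(1.56e-11 x 0.07330) = 1.07e-6 M.
pH = -log(1.07e-6) = 5.97.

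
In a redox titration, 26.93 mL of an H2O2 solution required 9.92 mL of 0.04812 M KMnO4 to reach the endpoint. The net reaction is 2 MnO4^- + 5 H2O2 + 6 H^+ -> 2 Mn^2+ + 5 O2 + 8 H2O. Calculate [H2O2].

0.0443 M

n(KMnO4) = 0.04812 x 0.009920 = 0.0004774 mol.
From the balanced equation, 2 mol KMnO4 reacts with 5 mol H2O2, so n(H2O2) = 0.0004774 x 5/2 = 0.001193 mol.
[H2O2] = 0.001193 / 0.02693 L = 0.0443 M.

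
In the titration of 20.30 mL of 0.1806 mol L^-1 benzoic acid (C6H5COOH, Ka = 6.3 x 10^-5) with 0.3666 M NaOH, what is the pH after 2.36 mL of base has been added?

3.69

Initial n(C6H5COOH) = 0.1806 x 0.02030 = 0.003666 mol.
n(NaOH) added = 0.3666 x 0.002360 = 0.0008652 mol, converting that many moles of C6H5COOH to C6H5COO-.
Remaining n(C6H5COOH) = 0.002801 mol; n(C6H5COO-) = 0.0008652 mol.
By Henderson-Hasselbalch, pH = pKa + log([A^-]/[HA]) = 4.20 + log(0.0008652/0.002801) = 4.20 + (-0.51) = 3.69.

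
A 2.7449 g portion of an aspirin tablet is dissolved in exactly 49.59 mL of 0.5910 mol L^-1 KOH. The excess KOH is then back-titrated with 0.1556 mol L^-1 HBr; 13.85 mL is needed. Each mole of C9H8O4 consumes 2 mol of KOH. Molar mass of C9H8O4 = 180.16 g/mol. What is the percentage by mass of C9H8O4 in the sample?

89.1%

Total n(KOH) added = 0.5910 x 0.04959 = 0.02931 mol.
n(HBr) used = 0.1556 x 0.01385 = 0.002155 mol, which equals the excess n(KOH).
So n(KOH) consumed by the sample = 0.02931 - 0.002155 = 0.02715 mol.
n(C9H8O4) = 0.02715 / 2 = 0.01358 mol.
mass C9H8O4 = 0.01358 x 180.16 = 2.446 g, so %C9H8O4 = 2.446/2.7449 x 100 = 89.1%.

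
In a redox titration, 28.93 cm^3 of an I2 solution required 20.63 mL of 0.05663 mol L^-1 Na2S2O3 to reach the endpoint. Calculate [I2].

0.0202 M

n(Na2S2O3) = 0.05663 x 0.02063 = 0.001168 mol.
From the balanced equation, 2 mol Na2S2O3 reacts with 1 mol I2, so n(I2) = 0.001168 x 1/2 = 0.0005841 mol.
[I2] = 0.0005841 / 0.02893 L = 0.0202 M.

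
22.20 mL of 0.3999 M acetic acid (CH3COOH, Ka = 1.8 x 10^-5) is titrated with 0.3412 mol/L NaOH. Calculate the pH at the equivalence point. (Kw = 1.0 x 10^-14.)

n(CH3COOH) = 0.3999 x 0.02220 = 0.008878 mol; V(NaOH) at equivalence = 0.008878/0.3412 = 0.02602 L.
At equivalence all the acid is converted to CH3COO-; total volume = 0.02220 + 0.02602 = 0.04822 L, so [CH3COO-] = 0.008878/0.04822 = 0.1841 M.
Kb = Kw/Ka = 1.0e-14 / 1.8 x 10^-5 = 5.56e-10.
[OH^-] = sqrt(Kb x [CH3COO-]) = sqrt(5.56e-10 x 0.1841) = 1.01e-5 M.
pOH = 5.00, so pH = 14.00 - 5.00 = 9.00.

9.00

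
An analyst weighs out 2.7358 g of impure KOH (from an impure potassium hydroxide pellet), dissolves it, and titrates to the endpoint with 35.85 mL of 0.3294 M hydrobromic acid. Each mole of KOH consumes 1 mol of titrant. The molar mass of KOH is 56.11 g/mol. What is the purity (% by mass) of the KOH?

n(HBr) = 0.3294 x 0.03585 = 0.01181 mol.
n(KOH) = 0.01181 / 1 = 0.01181 mol.
mass of KOH = 0.01181 x 56.11 = 0.6626 g.
% purity = 0.6626 / 2.7358 x 100 = 24.2%.

24.2%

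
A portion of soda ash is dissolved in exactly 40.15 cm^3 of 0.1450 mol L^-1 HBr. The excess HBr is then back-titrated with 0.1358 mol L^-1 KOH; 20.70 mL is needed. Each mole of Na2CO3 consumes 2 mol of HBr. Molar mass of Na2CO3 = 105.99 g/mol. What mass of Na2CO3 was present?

Total n(HBr) added = 0.1450 x 0.04015 = 0.005822 mol.
n(KOH) used = 0.1358 x 0.02070 = 0.002811 mol, which equals the excess n(HBr).
So n(HBr) consumed by the sample = 0.005822 - 0.002811 = 0.003011 mol.
n(Na2CO3) = 0.003011 / 2 = 0.001505 mol.
mass = 0.001505 mol x 105.99 g/mol = 0.160 g.

0.160 g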